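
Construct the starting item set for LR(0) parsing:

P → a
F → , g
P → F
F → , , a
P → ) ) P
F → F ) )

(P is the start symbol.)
First, augment the grammar with P' → P
I₀ = CLOSURE({ [P' → . P] }):
  [P' → . P] has the dot before P: add [P → . a], [P → . F], [P → . ) ) P]
  [P → . F] has the dot before F: add [F → . , g], [F → . , , a], [F → . F ) )]
No further items can be added.

I₀ = { [F → . , , a], [F → . , g], [F → . F ) )], [P → . ) ) P], [P → . F], [P → . a], [P' → . P] }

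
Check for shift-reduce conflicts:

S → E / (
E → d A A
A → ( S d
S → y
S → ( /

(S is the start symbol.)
A shift-reduce conflict occurs when an LR(0) state has both:
  - a complete (reduce) item [A → α .] (dot at the end), and
  - a shift item [B → β . c γ] (dot before a terminal).

Augment with S' → S and build the canonical LR(0) collection (I0 = CLOSURE({[S' → . S]}), then GOTO on every symbol after a dot until no new states appear). It has 14 states:
  I0: { [E → . d A A], [S → . ( /], [S → . E / (], [S → . y], [S' → . S] }  — shift
  I1: { [S → ( . /] }  — shift
  I2: { [S → E . / (] }  — shift
  I3: { [S' → S .] }  — accept
  I4: { [A → . ( S d], [E → d . A A] }  — shift
  I5: { [S → y .] }  — reduce
  I6: { [A → ( . S d], [E → . d A A], [S → . ( /], [S → . E / (], [S → . y] }  — shift
  I7: { [A → . ( S d], [E → d A . A] }  — shift
  I8: { [E → d A A .] }  — reduce
  I9: { [A → ( S . d] }  — shift
  I10: { [A → ( S d .] }  — reduce
  I11: { [S → E / . (] }  — shift
  I12: { [S → E / ( .] }  — reduce
  I13: { [S → ( / .] }  — reduce

No state contains both a complete item and a shift item.

Answer: No shift-reduce conflicts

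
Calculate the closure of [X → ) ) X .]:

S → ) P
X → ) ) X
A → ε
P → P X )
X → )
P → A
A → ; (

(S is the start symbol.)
{ [X → ) ) X .] }

Start with: [X → ) ) X .]
The dot is at the end, so nothing is added.

CLOSURE = { [X → ) ) X .] }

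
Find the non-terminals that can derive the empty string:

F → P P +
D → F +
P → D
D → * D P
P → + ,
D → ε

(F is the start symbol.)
{ 'D', 'P' }

A non-terminal is nullable if it can derive ε (the empty string): either it has an ε-production, or it has a production whose right-hand side consists entirely of nullable non-terminals.

ε-productions: D → ε
So D is immediately nullable.
P → D: every symbol on the right is nullable, so P is nullable too.
No further non-terminal can be added: every production for the remaining non-terminals contains a terminal or a non-nullable non-terminal.
Nullable = { 'D', 'P' }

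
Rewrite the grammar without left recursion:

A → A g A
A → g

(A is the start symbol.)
A is directly left-recursive. The standard transformation for
  A → A α₁ | ... | A α_m | β₁ | ... | β_n
is
  A  → β₁ A' | ... | β_n A'
  A' → α₁ A' | ... | α_m A' | ε

A → g becomes A → g A'
A → A g A becomes A' → g A A'
Add A' → ε

Resulting grammar:
A → g A'
A' → g A A'
A' → ε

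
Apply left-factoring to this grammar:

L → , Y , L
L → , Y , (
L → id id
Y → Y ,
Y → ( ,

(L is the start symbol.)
Left-factoring transforms A → αβ₁ | αβ₂ into A → αA' and A' → β₁ | β₂
(α is the longest common prefix among the alternatives). Repeat until
no nonterminal has two alternatives with a common prefix.

Round 1: L has alternatives sharing prefix ', Y ,'. Introduce L': L → , Y , L'
  Add: L' → L
  Add: L' → (

No remaining common prefixes — done.

Resulting grammar:
L → , Y , L'
L' → L
L' → (
L → id id
Y → Y ,
Y → ( ,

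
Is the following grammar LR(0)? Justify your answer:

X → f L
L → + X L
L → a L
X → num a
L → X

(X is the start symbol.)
A grammar is LR(0) if no state in the canonical LR(0) collection has:
  - both a shift item (dot before a terminal) and a complete item (shift-reduce conflict), or
  - two or more complete items (reduce-reduce conflict; the accept item [X' → X .] counts as a complete item here).

Augment with X' → X and build the canonical LR(0) collection (I0 = CLOSURE({[X' → . X]}), then GOTO on every symbol after a dot until no new states appear). It has 12 states:
  I0: { [X → . f L], [X → . num a], [X' → . X] }  — shift
  I1: { [X' → X .] }  — accept
  I2: { [L → . + X L], [L → . X], [L → . a L], [X → . f L], [X → . num a], [X → f . L] }  — shift
  I3: { [X → num . a] }  — shift
  I4: { [X → num a .] }  — reduce
  I5: { [L → + . X L], [X → . f L], [X → . num a] }  — shift
  I6: { [X → f L .] }  — reduce
  I7: { [L → X .] }  — reduce
  I8: { [L → . + X L], [L → . X], [L → . a L], [L → a . L], [X → . f L], [X → . num a] }  — shift
  I9: { [L → a L .] }  — reduce
  I10: { [L → + X . L], [L → . + X L], [L → . X], [L → . a L], [X → . f L], [X → . num a] }  — shift
  I11: { [L → + X L .] }  — reduce

Every state is either a pure shift/goto state or contains exactly one complete item and nothing to shift — no conflicts. The grammar is LR(0).

Answer: Yes, the grammar is LR(0)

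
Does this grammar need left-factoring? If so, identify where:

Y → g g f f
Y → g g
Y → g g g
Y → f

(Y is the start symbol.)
Yes, Y has productions with common prefix 'g g'

Left-factoring is needed when two productions for the same non-terminal
share a common prefix on the right-hand side.

Productions for Y:
  Y → g g f f
  Y → g g
  Y → g g g
  Y → f

Found common prefix 'g g' in productions for Y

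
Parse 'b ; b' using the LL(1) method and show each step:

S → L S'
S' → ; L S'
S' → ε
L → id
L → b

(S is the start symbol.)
LL(1) parsing maintains a stack (initially the start symbol over $) and the input. At each step: if the stack top is a terminal, match it against the current input token; if it is a non-terminal N, replace it with the RHS of M[N, lookahead] (the unique production whose predict set contains the lookahead).

Stack is shown with the top on the left.

Stack     Input    Action
-------------------------
S $       b ; b $  output S → L S'
L S' $    b ; b $  output L → b
b S' $    b ; b $  match 'b'
S' $      ; b $    output S' → ; L S'
; L S' $  ; b $    match ';'
L S' $    b $      output L → b
b S' $    b $      match 'b'
S' $      $        output S' → ε
$         $        accept

The string is accepted.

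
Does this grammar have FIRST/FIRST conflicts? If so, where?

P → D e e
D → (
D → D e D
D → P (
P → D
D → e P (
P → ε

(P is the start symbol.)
FIRST sets of the non-terminals at (or reachable through a nullable prefix from) the front of some alternative:
  FIRST(D) = { '(', 'e' }
  FIRST(P) = { '(', 'e', ε }

Productions for P:
  P → D e e: FIRST = { '(', 'e' }
  P → D: FIRST = { '(', 'e' }
  P → ε: FIRST = { ε }
Productions for D:
  D → (: FIRST = { '(' }
  D → D e D: FIRST = { '(', 'e' }
  D → P (: FIRST = { '(', 'e' }
  D → e P (: FIRST = { 'e' }

Conflict for P: P → D e e and P → D
  Overlap: { '(', 'e' }
Conflict for D: D → ( and D → D e D
  Overlap: { '(' }
Conflict for D: D → ( and D → P (
  Overlap: { '(' }
Conflict for D: D → D e D and D → P (
  Overlap: { '(', 'e' }
Conflict for D: D → D e D and D → e P (
  Overlap: { 'e' }
Conflict for D: D → P ( and D → e P (
  Overlap: { 'e' }

Answer: Yes. P → D e e / P → D on { '(', 'e' }; D → '(' / D → D e D on { '(' }; D → '(' / D → P '(' on { '(' }; D → D e D / D → P '(' on { '(', 'e' }; D → D e D / D → e P '(' on { 'e' }; D → P '(' / D → e P '(' on { 'e' }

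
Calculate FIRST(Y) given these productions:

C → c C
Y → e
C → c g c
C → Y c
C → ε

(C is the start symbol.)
To compute FIRST(Y), examine every production with Y on the left-hand side, reading each right-hand side left to right until a non-nullable symbol is reached.

From Y → e:
  - e is a terminal: add 'e' and stop

Collecting: FIRST(Y) = { 'e' }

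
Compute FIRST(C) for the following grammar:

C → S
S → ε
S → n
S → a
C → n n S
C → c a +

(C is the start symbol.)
{ 'a', 'c', 'n', ε }

To compute FIRST(C), examine every production with C on the left-hand side, reading each right-hand side left to right until a non-nullable symbol is reached.

FIRST sets of the other non-terminals involved (by the same procedure, iterated to a fixed point):
  FIRST(S) = { 'a', 'n', ε }

From C → S:
  - S is a non-terminal: add FIRST(S) \ {ε} = { 'a', 'n' }
    S is nullable and nothing follows, so the whole right-hand side can vanish: ε ∈ FIRST(C)
From C → n n S:
  - n is a terminal: add 'n' and stop
From C → c a +:
  - c is a terminal: add 'c' and stop

Collecting: FIRST(C) = { 'a', 'c', 'n', ε }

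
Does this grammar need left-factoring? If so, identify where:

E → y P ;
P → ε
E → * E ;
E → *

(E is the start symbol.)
Left-factoring is needed when two productions for the same non-terminal
share a common prefix on the right-hand side.

Productions for E:
  E → y P ;
  E → * E ;
  E → *

Found common prefix '*' in productions for E

Answer: Yes, E has productions with common prefix '*'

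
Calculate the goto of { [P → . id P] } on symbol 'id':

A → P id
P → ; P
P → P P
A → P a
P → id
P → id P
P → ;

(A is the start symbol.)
{ [P → . ; P], [P → . ;], [P → . P P], [P → . id P], [P → . id], [P → id . P] }

GOTO(I, 'id') = CLOSURE({ [A → αX.β] : [A → α.Xβ] ∈ I, X = 'id' })

Items with dot before 'id', with the dot advanced:
  [P → . id P] → [P → id . P]
Closure of the advanced items:
  [P → id . P] has the dot before P: add [P → . ; P], [P → . P P], [P → . id], [P → . id P], [P → . ;]

GOTO = { [P → . ; P], [P → . ;], [P → . P P], [P → . id P], [P → . id], [P → id . P] }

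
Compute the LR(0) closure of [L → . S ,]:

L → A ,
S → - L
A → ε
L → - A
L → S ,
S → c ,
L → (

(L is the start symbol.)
{ [L → . S ,], [S → . - L], [S → . c ,] }

To compute CLOSURE, for each item [A → α.Bβ] where B is a non-terminal, add [B → .γ] for all productions B → γ; repeat for the newly added items until nothing changes.

Start with: [L → . S ,]
  [L → . S ,] has the dot before S: add [S → . - L], [S → . c ,]
No further items can be added.

CLOSURE = { [L → . S ,], [S → . - L], [S → . c ,] }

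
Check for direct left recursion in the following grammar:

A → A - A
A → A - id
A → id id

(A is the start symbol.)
Direct left recursion occurs when N → N α for some non-terminal N (the right-hand side begins with the left-hand side itself).

A → A - A: LEFT RECURSIVE (starts with A)
A → A - id: LEFT RECURSIVE (starts with A)
A → id id: starts with id

The grammar has direct left recursion on: A.

Answer: Yes, A is left-recursive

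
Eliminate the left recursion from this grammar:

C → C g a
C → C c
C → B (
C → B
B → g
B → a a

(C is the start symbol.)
C → B ( C'
C → B C'
C' → g a C'
C' → c C'
C' → ε
B → g
B → a a

C is directly left-recursive. The standard transformation for
  A → A α₁ | ... | A α_m | β₁ | ... | β_n
is
  A  → β₁ A' | ... | β_n A'
  A' → α₁ A' | ... | α_m A' | ε

C → B ( becomes C → B ( C'
C → B becomes C → B C'
C → C g a becomes C' → g a C'
C → C c becomes C' → c C'
Add C' → ε

Productions for other non-terminals are unchanged:
  B → g
  B → a a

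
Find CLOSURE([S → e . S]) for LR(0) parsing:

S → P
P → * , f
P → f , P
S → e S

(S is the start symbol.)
{ [P → . * , f], [P → . f , P], [S → . P], [S → . e S], [S → e . S] }

Start with: [S → e . S]
  [S → e . S] has the dot before S: add [S → . P], [S → . e S]
  [S → . P] has the dot before P: add [P → . * , f], [P → . f , P]
No further items can be added.

CLOSURE = { [P → . * , f], [P → . f , P], [S → . P], [S → . e S], [S → e . S] }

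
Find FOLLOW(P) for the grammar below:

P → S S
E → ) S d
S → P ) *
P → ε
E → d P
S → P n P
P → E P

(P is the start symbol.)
P is the start symbol, so $ ∈ FOLLOW(P).
In S → P ) *: P is followed by ')' '*', add FIRST(')' '*') \ {ε} = { ')' }
In E → d P: P is at the end, add FOLLOW(E)
In S → P n P: P is followed by n P, add FIRST(n P) \ {ε} = { 'n' }
In S → P n P: P is at the end, add FOLLOW(S)
In P → E P: P is at the end; this adds FOLLOW(P) to itself — nothing new

The FOLLOW sets referred to above (computed the same way, to a fixed point):
  FOLLOW(E) = { $, ')', 'd', 'n' }
  FOLLOW(S) = { $, ')', 'd', 'n' }

Taking the union: FOLLOW(P) = { $, ')', 'd', 'n' }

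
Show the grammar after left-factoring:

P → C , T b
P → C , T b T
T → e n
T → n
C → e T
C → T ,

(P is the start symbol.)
Left-factoring transforms A → αβ₁ | αβ₂ into A → αA' and A' → β₁ | β₂
(α is the longest common prefix among the alternatives). Repeat until
no nonterminal has two alternatives with a common prefix.

Round 1: P has alternatives sharing prefix 'C , T b'. Introduce P': P → C , T b P'
  Add: P' → ε
  Add: P' → T

No remaining common prefixes — done.

Resulting grammar:
P → C , T b P'
P' → ε
P' → T
T → e n
T → n
C → e T
C → T ,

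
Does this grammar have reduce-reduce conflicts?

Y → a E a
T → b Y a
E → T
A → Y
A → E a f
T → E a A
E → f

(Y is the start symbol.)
Yes — I14: [A → E a f .] vs [E → f .]

Augment with Y' → Y and build the canonical LR(0) collection (I0 = CLOSURE({[Y' → . Y]}), then GOTO on every symbol after a dot until no new states appear). It has 15 states:
  I0: { [Y → . a E a], [Y' → . Y] }  — shift
  I1: { [Y' → Y .] }  — accept
  I2: { [E → . T], [E → . f], [T → . E a A], [T → . b Y a], [Y → a . E a] }  — shift
  I3: { [T → E . a A], [Y → a E . a] }  — shift
  I4: { [E → T .] }  — reduce
  I5: { [T → b . Y a], [Y → . a E a] }  — shift
  I6: { [E → f .] }  — reduce
  I7: { [T → b Y . a] }  — shift
  I8: { [T → b Y a .] }  — reduce
  I9: { [A → . E a f], [A → . Y], [E → . T], [E → . f], [T → . E a A], [T → . b Y a], [T → E a . A], [Y → . a E a], [Y → a E a .] }  — shift, reduce
  I10: { [T → E a A .] }  — reduce
  I11: { [A → E . a f], [T → E . a A] }  — shift
  I12: { [A → Y .] }  — reduce
  I13: { [A → . E a f], [A → . Y], [A → E a . f], [E → . T], [E → . f], [T → . E a A], [T → . b Y a], [T → E a . A], [Y → . a E a] }  — shift
  I14: { [A → E a f .], [E → f .] }  — 2 reduces

I14 contains complete items [A → E a f .], [E → f .] — reduce-reduce conflict.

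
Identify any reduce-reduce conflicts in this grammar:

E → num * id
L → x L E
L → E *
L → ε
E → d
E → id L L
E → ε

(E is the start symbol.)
Yes — I3: [E → .] vs [L → .]; I8: [E → .] vs [L → .]; I9: [E → .] vs [L → .]

A reduce-reduce conflict occurs when an LR(0) state has two complete items [A → α .] and [B → β .] — both call for a reduction, and with no lookahead the parser cannot choose between them.

Augment with E' → E and build the canonical LR(0) collection (I0 = CLOSURE({[E' → . E]}), then GOTO on every symbol after a dot until no new states appear). It has 14 states:
  I0: { [E → . d], [E → . id L L], [E → . num * id], [E → .], [E' → . E] }  — shift, reduce
  I1: { [E' → E .] }  — accept
  I2: { [E → d .] }  — reduce
  I3: { [E → . d], [E → . id L L], [E → . num * id], [E → .], [E → id . L L], [L → . E *], [L → . x L E], [L → .] }  — shift, 2 reduces
  I4: { [E → num . * id] }  — shift
  I5: { [E → num * . id] }  — shift
  I6: { [E → num * id .] }  — reduce
  I7: { [L → E . *] }  — shift
  I8: { [E → . d], [E → . id L L], [E → . num * id], [E → .], [E → id L . L], [L → . E *], [L → . x L E], [L → .] }  — shift, 2 reduces
  I9: { [E → . d], [E → . id L L], [E → . num * id], [E → .], [L → . E *], [L → . x L E], [L → .], [L → x . L E] }  — shift, 2 reduces
  I10: { [E → . d], [E → . id L L], [E → . num * id], [E → .], [L → x L . E] }  — shift, reduce
  I11: { [L → x L E .] }  — reduce
  I12: { [E → id L L .] }  — reduce
  I13: { [L → E * .] }  — reduce

I3 contains complete items [E → .], [L → .] — reduce-reduce conflict.
I8 contains complete items [E → .], [L → .] — reduce-reduce conflict.
I9 contains complete items [E → .], [L → .] — reduce-reduce conflict.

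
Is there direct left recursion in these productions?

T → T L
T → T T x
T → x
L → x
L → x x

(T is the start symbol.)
Yes, T is left-recursive

Direct left recursion occurs when N → N α for some non-terminal N (the right-hand side begins with the left-hand side itself).

T → T L: LEFT RECURSIVE (starts with T)
T → T T x: LEFT RECURSIVE (starts with T)
T → x: starts with x
L → x: starts with x
L → x x: starts with x

The grammar has direct left recursion on: T.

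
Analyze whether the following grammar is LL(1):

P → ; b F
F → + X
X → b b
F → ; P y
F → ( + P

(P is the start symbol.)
For F:
  PREDICT(F → '+' X) = { '+' }
  PREDICT(F → ';' P y) = { ';' }
  PREDICT(F → '(' '+' P) = { '(' }
P, X have a single production, so nothing to check there.

All predict sets are disjoint. The grammar IS LL(1).

Answer: Yes, the grammar is LL(1).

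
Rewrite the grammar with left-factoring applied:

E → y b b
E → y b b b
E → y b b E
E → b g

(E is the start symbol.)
Left-factoring transforms A → αβ₁ | αβ₂ into A → αA' and A' → β₁ | β₂
(α is the longest common prefix among the alternatives). Repeat until
no nonterminal has two alternatives with a common prefix.

Round 1: E has alternatives sharing prefix 'y b b'. Introduce E': E → y b b E'
  Add: E' → ε
  Add: E' → b
  Add: E' → E

No remaining common prefixes — done.

Resulting grammar:
E → y b b E'
E' → ε
E' → b
E' → E
E → b g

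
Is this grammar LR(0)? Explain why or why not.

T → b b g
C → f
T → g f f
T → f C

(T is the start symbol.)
A grammar is LR(0) if no state in the canonical LR(0) collection has:
  - both a shift item (dot before a terminal) and a complete item (shift-reduce conflict), or
  - two or more complete items (reduce-reduce conflict; the accept item [T' → T .] counts as a complete item here).

Augment with T' → T and build the canonical LR(0) collection (I0 = CLOSURE({[T' → . T]}), then GOTO on every symbol after a dot until no new states appear). It has 11 states:
  I0: { [T → . b b g], [T → . f C], [T → . g f f], [T' → . T] }  — shift
  I1: { [T' → T .] }  — accept
  I2: { [T → b . b g] }  — shift
  I3: { [C → . f], [T → f . C] }  — shift
  I4: { [T → g . f f] }  — shift
  I5: { [T → g f . f] }  — shift
  I6: { [T → g f f .] }  — reduce
  I7: { [T → f C .] }  — reduce
  I8: { [C → f .] }  — reduce
  I9: { [T → b b . g] }  — shift
  I10: { [T → b b g .] }  — reduce

Every state is either a pure shift/goto state or contains exactly one complete item and nothing to shift — no conflicts. The grammar is LR(0).

Answer: Yes, the grammar is LR(0)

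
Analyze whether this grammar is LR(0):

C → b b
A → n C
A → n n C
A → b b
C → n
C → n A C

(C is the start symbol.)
Augment with C' → C and build the canonical LR(0) collection (I0 = CLOSURE({[C' → . C]}), then GOTO on every symbol after a dot until no new states appear). It has 18 states:
  I0: { [C → . b b], [C → . n A C], [C → . n], [C' → . C] }  — shift
  I1: { [C' → C .] }  — accept
  I2: { [C → b . b] }  — shift
  I3: { [A → . b b], [A → . n C], [A → . n n C], [C → n . A C], [C → n .] }  — shift, reduce
  I4: { [C → . b b], [C → . n A C], [C → . n], [C → n A . C] }  — shift
  I5: { [A → b . b] }  — shift
  I6: { [A → n . C], [A → n . n C], [C → . b b], [C → . n A C], [C → . n] }  — shift
  I7: { [A → n C .] }  — reduce
  I8: { [A → . b b], [A → . n C], [A → . n n C], [A → n n . C], [C → . b b], [C → . n A C], [C → . n], [C → n . A C], [C → n .] }  — shift, reduce
  I9: { [A → n n C .] }  — reduce
  I10: { [A → b . b], [C → b . b] }  — shift
  I11: { [A → . b b], [A → . n C], [A → . n n C], [A → n . C], [A → n . n C], [C → . b b], [C → . n A C], [C → . n], [C → n . A C], [C → n .] }  — shift, reduce
  I12: { [A → . b b], [A → . n C], [A → . n n C], [A → n . C], [A → n . n C], [A → n n . C], [C → . b b], [C → . n A C], [C → . n], [C → n . A C], [C → n .] }  — shift, reduce
  I13: { [A → n C .], [A → n n C .] }  — 2 reduces
  I14: { [A → b b .], [C → b b .] }  — 2 reduces
  I15: { [A → b b .] }  — reduce
  I16: { [C → n A C .] }  — reduce
  I17: { [C → b b .] }  — reduce

Conflict in state I3:
  Shift-reduce conflict between [C → n .] and [A → . b b]
So the grammar is NOT LR(0).

Answer: No. Shift-reduce conflict between [C → n .] and [A → . b b]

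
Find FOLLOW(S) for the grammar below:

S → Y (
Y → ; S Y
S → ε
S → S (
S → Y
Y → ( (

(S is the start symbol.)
{ $, '(', ';' }

S is the start symbol, so $ ∈ FOLLOW(S).
In Y → ; S Y: S is followed by Y, add FIRST(Y) \ {ε} = { '(', ';' }
In S → S (: S is followed by '(', add FIRST('(') \ {ε} = { '(' }

Taking the union: FOLLOW(S) = { $, '(', ';' }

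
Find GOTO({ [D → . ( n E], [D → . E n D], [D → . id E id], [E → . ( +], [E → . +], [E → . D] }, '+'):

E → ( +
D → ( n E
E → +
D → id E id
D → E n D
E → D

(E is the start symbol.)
GOTO(I, '+') = CLOSURE({ [A → αX.β] : [A → α.Xβ] ∈ I, X = '+' })

Items with dot before '+', with the dot advanced:
  [E → . +] → [E → + .]
Closure adds nothing (no advanced item has the dot before a non-terminal).

GOTO = { [E → + .] }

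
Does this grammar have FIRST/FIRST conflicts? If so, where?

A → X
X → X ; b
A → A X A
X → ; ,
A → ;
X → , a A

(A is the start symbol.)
Yes. A → X / A → A X A on { ',', ';' }; A → X / A → ';' on { ';' }; A → A X A / A → ';' on { ';' }; X → X ';' b / X → ';' ',' on { ';' }; X → X ';' b / X → ',' a A on { ',' }

A FIRST/FIRST conflict occurs when two productions N → α and N → β for the same non-terminal have FIRST(α) ∩ FIRST(β) ≠ ∅ (with ε ∈ FIRST of a nullable right-hand side, so two nullable alternatives also conflict).

FIRST sets of the non-terminals at (or reachable through a nullable prefix from) the front of some alternative:
  FIRST(X) = { ',', ';' }
  FIRST(A) = { ',', ';' }

Productions for A:
  A → X: FIRST = { ',', ';' }
  A → A X A: FIRST = { ',', ';' }
  A → ;: FIRST = { ';' }
Productions for X:
  X → X ; b: FIRST = { ',', ';' }
  X → ; ,: FIRST = { ';' }
  X → , a A: FIRST = { ',' }

Conflict for A: A → X and A → A X A
  Overlap: { ',', ';' }
Conflict for A: A → X and A → ;
  Overlap: { ';' }
Conflict for A: A → A X A and A → ;
  Overlap: { ';' }
Conflict for X: X → X ; b and X → ; ,
  Overlap: { ';' }
Conflict for X: X → X ; b and X → , a A
  Overlap: { ',' }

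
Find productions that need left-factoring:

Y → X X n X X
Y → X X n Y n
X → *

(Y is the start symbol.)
Yes, Y has productions with common prefix 'X X n'

Left-factoring is needed when two productions for the same non-terminal
share a common prefix on the right-hand side.

Productions for Y:
  Y → X X n X X
  Y → X X n Y n

Found common prefix 'X X n' in productions for Y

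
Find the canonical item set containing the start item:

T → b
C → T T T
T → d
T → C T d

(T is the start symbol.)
{ [C → . T T T], [T → . C T d], [T → . b], [T → . d], [T' → . T] }

First, augment the grammar with T' → T
I₀ = CLOSURE({ [T' → . T] }):
  [T' → . T] has the dot before T: add [T → . b], [T → . d], [T → . C T d]
  [T → . C T d] has the dot before C: add [C → . T T T]
No further items can be added.

I₀ = { [C → . T T T], [T → . C T d], [T → . b], [T → . d], [T' → . T] }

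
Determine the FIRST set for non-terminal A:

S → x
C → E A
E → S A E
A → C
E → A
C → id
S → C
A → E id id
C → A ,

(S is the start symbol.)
{ 'id', 'x' }

FIRST sets of the other non-terminals involved (by the same procedure, iterated to a fixed point):
  FIRST(C) = { 'id', 'x' }
  FIRST(E) = { 'id', 'x' }

From A → C:
  - C is a non-terminal: add FIRST(C) \ {ε} = { 'id', 'x' }
    C is not nullable, so stop
From A → E id id:
  - E is a non-terminal: add FIRST(E) \ {ε} = { 'id', 'x' }
    E is not nullable, so stop

Collecting: FIRST(A) = { 'id', 'x' }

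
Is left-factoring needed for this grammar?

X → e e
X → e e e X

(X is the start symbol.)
Left-factoring is needed when two productions for the same non-terminal
share a common prefix on the right-hand side.

Productions for X:
  X → e e
  X → e e e X

Found common prefix 'e e' in productions for X

Answer: Yes, X has productions with common prefix 'e e'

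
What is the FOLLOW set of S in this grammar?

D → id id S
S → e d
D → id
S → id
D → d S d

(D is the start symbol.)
{ $, 'd' }

In D → id id S: S is at the end, add FOLLOW(D)
In D → d S d: S is followed by d, add FIRST(d) \ {ε} = { 'd' }

The FOLLOW sets referred to above (computed the same way, to a fixed point):
  FOLLOW(D) = { $ }

Taking the union: FOLLOW(S) = { $, 'd' }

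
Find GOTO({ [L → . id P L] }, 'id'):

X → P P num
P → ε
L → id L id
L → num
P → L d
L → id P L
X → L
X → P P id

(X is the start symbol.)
GOTO(I, 'id') = CLOSURE({ [A → αX.β] : [A → α.Xβ] ∈ I, X = 'id' })

Items with dot before 'id', with the dot advanced:
  [L → . id P L] → [L → id . P L]
Closure of the advanced items:
  [L → id . P L] has the dot before P: add [P → .], [P → . L d]
  [P → . L d] has the dot before L: add [L → . id L id], [L → . num], [L → . id P L]

GOTO = { [L → . id L id], [L → . id P L], [L → . num], [L → id . P L], [P → . L d], [P → .] }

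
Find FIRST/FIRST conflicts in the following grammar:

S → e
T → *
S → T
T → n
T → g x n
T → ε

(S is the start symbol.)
No FIRST/FIRST conflicts.

A FIRST/FIRST conflict occurs when two productions N → α and N → β for the same non-terminal have FIRST(α) ∩ FIRST(β) ≠ ∅ (with ε ∈ FIRST of a nullable right-hand side, so two nullable alternatives also conflict).

FIRST sets of the non-terminals at (or reachable through a nullable prefix from) the front of some alternative:
  FIRST(T) = { '*', 'g', 'n', ε }

Productions for S:
  S → e: FIRST = { 'e' }
  S → T: FIRST = { '*', 'g', 'n', ε }
Productions for T:
  T → *: FIRST = { '*' }
  T → n: FIRST = { 'n' }
  T → g x n: FIRST = { 'g' }
  T → ε: FIRST = { ε }

All alternatives of each non-terminal have pairwise disjoint FIRST sets.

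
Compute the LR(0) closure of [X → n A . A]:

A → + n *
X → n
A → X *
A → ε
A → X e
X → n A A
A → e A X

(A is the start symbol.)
{ [A → . + n *], [A → . X *], [A → . X e], [A → . e A X], [A → .], [X → . n A A], [X → . n], [X → n A . A] }

To compute CLOSURE, for each item [A → α.Bβ] where B is a non-terminal, add [B → .γ] for all productions B → γ; repeat for the newly added items until nothing changes.

Start with: [X → n A . A]
  [X → n A . A] has the dot before A: add [A → . + n *], [A → . X *], [A → .], [A → . X e], [A → . e A X]
  [A → . X *] has the dot before X: add [X → . n], [X → . n A A]
No further items can be added.

CLOSURE = { [A → . + n *], [A → . X *], [A → . X e], [A → . e A X], [A → .], [X → . n A A], [X → . n], [X → n A . A] }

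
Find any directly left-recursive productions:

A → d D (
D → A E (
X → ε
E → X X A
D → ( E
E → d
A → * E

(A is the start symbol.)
No direct left recursion

A → d D (: starts with d
D → A E (: starts with A
X → ε: starts with ε
E → X X A: starts with X
D → ( E: starts with '('
E → d: starts with d
A → * E: starts with '*'

No direct left recursion found.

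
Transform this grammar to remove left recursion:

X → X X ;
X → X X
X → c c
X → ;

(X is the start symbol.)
X → c c X'
X → ; X'
X' → X ; X'
X' → X X'
X' → ε

X is directly left-recursive. The standard transformation for
  A → A α₁ | ... | A α_m | β₁ | ... | β_n
is
  A  → β₁ A' | ... | β_n A'
  A' → α₁ A' | ... | α_m A' | ε

X → c c becomes X → c c X'
X → ; becomes X → ; X'
X → X X ; becomes X' → X ; X'
X → X X becomes X' → X X'
Add X' → ε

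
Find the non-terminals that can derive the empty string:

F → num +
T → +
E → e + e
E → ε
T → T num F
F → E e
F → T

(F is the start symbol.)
A non-terminal is nullable if it can derive ε (the empty string): either it has an ε-production, or it has a production whose right-hand side consists entirely of nullable non-terminals.

ε-productions: E → ε
So E is immediately nullable.
No further non-terminal can be added: every production for the remaining non-terminals contains a terminal or a non-nullable non-terminal.
Nullable = { 'E' }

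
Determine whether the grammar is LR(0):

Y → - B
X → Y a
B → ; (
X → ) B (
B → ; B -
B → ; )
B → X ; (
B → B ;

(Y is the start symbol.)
No. Shift-reduce conflict between [Y → - B .] and [B → B . ;]

Augment with Y' → Y and build the canonical LR(0) collection (I0 = CLOSURE({[Y' → . Y]}), then GOTO on every symbol after a dot until no new states appear). It has 18 states:
  I0: { [Y → . - B], [Y' → . Y] }  — shift
  I1: { [B → . ; (], [B → . ; )], [B → . ; B -], [B → . B ;], [B → . X ; (], [X → . ) B (], [X → . Y a], [Y → - . B], [Y → . - B] }  — shift
  I2: { [Y' → Y .] }  — accept
  I3: { [B → . ; (], [B → . ; )], [B → . ; B -], [B → . B ;], [B → . X ; (], [X → ) . B (], [X → . ) B (], [X → . Y a], [Y → . - B] }  — shift
  I4: { [B → . ; (], [B → . ; )], [B → . ; B -], [B → . B ;], [B → . X ; (], [B → ; . (], [B → ; . )], [B → ; . B -], [X → . ) B (], [X → . Y a], [Y → . - B] }  — shift
  I5: { [B → B . ;], [Y → - B .] }  — shift, reduce
  I6: { [B → X . ; (] }  — shift
  I7: { [X → Y . a] }  — shift
  I8: { [X → Y a .] }  — reduce
  I9: { [B → X ; . (] }  — shift
  I10: { [B → X ; ( .] }  — reduce
  I11: { [B → B ; .] }  — reduce
  I12: { [B → ; ( .] }  — reduce
  I13: { [B → . ; (], [B → . ; )], [B → . ; B -], [B → . B ;], [B → . X ; (], [B → ; ) .], [X → ) . B (], [X → . ) B (], [X → . Y a], [Y → . - B] }  — shift, reduce
  I14: { [B → ; B . -], [B → B . ;] }  — shift
  I15: { [B → ; B - .] }  — reduce
  I16: { [B → B . ;], [X → ) B . (] }  — shift
  I17: { [X → ) B ( .] }  — reduce

Conflict in state I5:
  Shift-reduce conflict between [Y → - B .] and [B → B . ;]
So the grammar is NOT LR(0).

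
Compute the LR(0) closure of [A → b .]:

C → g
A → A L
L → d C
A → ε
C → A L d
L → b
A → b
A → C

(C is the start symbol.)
{ [A → b .] }

To compute CLOSURE, for each item [A → α.Bβ] where B is a non-terminal, add [B → .γ] for all productions B → γ; repeat for the newly added items until nothing changes.

Start with: [A → b .]
The dot is at the end, so nothing is added.

CLOSURE = { [A → b .] }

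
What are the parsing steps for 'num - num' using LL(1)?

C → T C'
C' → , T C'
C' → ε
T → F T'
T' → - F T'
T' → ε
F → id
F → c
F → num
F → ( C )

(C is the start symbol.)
LL(1) parsing maintains a stack (initially the start symbol over $) and the input. At each step: if the stack top is a terminal, match it against the current input token; if it is a non-terminal N, replace it with the RHS of M[N, lookahead] (the unique production whose predict set contains the lookahead).

Stack is shown with the top on the left.

Stack        Input        Action
--------------------------------
C $          num - num $  output C → T C'
T C' $       num - num $  output T → F T'
F T' C' $    num - num $  output F → num
num T' C' $  num - num $  match 'num'
T' C' $      - num $      output T' → - F T'
- F T' C' $  - num $      match '-'
F T' C' $    num $        output F → num
num T' C' $  num $        match 'num'
T' C' $      $            output T' → ε
C' $         $            output C' → ε
$            $            accept

The string is accepted.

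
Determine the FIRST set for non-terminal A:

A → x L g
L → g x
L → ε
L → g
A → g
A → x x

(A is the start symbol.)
{ 'g', 'x' }

From A → x L g:
  - x is a terminal: add 'x' and stop
From A → g:
  - g is a terminal: add 'g' and stop
From A → x x:
  - x is a terminal: add 'x' and stop

Collecting: FIRST(A) = { 'g', 'x' }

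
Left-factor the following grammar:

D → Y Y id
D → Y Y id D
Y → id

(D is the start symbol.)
D → Y Y id D'
D' → ε
D' → D
Y → id

Left-factoring transforms A → αβ₁ | αβ₂ into A → αA' and A' → β₁ | β₂
(α is the longest common prefix among the alternatives). Repeat until
no nonterminal has two alternatives with a common prefix.

Round 1: D has alternatives sharing prefix 'Y Y id'. Introduce D': D → Y Y id D'
  Add: D' → ε
  Add: D' → D

No remaining common prefixes — done.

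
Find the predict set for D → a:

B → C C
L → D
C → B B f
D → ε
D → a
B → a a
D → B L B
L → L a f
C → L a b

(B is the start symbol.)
{ 'a' }

PREDICT(D → a) = (FIRST(RHS) \ {ε}) ∪ (FOLLOW(D) if ε ∈ FIRST(RHS), i.e. RHS ⇒* ε)
FIRST(a) = { 'a' }
ε ∉ FIRST(a), so FOLLOW(D) is not added.
PREDICT(D → a) = { 'a' }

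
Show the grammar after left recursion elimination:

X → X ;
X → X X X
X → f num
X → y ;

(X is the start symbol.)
X is directly left-recursive. The standard transformation for
  A → A α₁ | ... | A α_m | β₁ | ... | β_n
is
  A  → β₁ A' | ... | β_n A'
  A' → α₁ A' | ... | α_m A' | ε

X → f num becomes X → f num X'
X → y ; becomes X → y ; X'
X → X ; becomes X' → ; X'
X → X X X becomes X' → X X X'
Add X' → ε

Resulting grammar:
X → f num X'
X → y ; X'
X' → ; X'
X' → X X X'
X' → ε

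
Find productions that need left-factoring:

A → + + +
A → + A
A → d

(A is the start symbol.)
Left-factoring is needed when two productions for the same non-terminal
share a common prefix on the right-hand side.

Productions for A:
  A → + + +
  A → + A
  A → d

Found common prefix '+' in productions for A

Answer: Yes, A has productions with common prefix '+'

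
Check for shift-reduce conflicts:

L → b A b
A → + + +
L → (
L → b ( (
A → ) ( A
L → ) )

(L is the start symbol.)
No shift-reduce conflicts

Augment with L' → L and build the canonical LR(0) collection (I0 = CLOSURE({[L' → . L]}), then GOTO on every symbol after a dot until no new states appear). It has 16 states:
  I0: { [L → . (], [L → . ) )], [L → . b ( (], [L → . b A b], [L' → . L] }  — shift
  I1: { [L → ( .] }  — reduce
  I2: { [L → ) . )] }  — shift
  I3: { [L' → L .] }  — accept
  I4: { [A → . ) ( A], [A → . + + +], [L → b . ( (], [L → b . A b] }  — shift
  I5: { [L → b ( . (] }  — shift
  I6: { [A → ) . ( A] }  — shift
  I7: { [A → + . + +] }  — shift
  I8: { [L → b A . b] }  — shift
  I9: { [L → b A b .] }  — reduce
  I10: { [A → + + . +] }  — shift
  I11: { [A → + + + .] }  — reduce
  I12: { [A → ) ( . A], [A → . ) ( A], [A → . + + +] }  — shift
  I13: { [A → ) ( A .] }  — reduce
  I14: { [L → b ( ( .] }  — reduce
  I15: { [L → ) ) .] }  — reduce

No state contains both a complete item and a shift item.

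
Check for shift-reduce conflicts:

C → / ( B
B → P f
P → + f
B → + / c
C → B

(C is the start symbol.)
No shift-reduce conflicts

Augment with C' → C and build the canonical LR(0) collection (I0 = CLOSURE({[C' → . C]}), then GOTO on every symbol after a dot until no new states appear). It has 12 states:
  I0: { [B → . + / c], [B → . P f], [C → . / ( B], [C → . B], [C' → . C], [P → . + f] }  — shift
  I1: { [B → + . / c], [P → + . f] }  — shift
  I2: { [C → / . ( B] }  — shift
  I3: { [C → B .] }  — reduce
  I4: { [C' → C .] }  — accept
  I5: { [B → P . f] }  — shift
  I6: { [B → P f .] }  — reduce
  I7: { [B → . + / c], [B → . P f], [C → / ( . B], [P → . + f] }  — shift
  I8: { [C → / ( B .] }  — reduce
  I9: { [B → + / . c] }  — shift
  I10: { [P → + f .] }  — reduce
  I11: { [B → + / c .] }  — reduce

No state contains both a complete item and a shift item.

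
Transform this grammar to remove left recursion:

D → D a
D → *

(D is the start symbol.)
D is directly left-recursive. The standard transformation for
  A → A α₁ | ... | A α_m | β₁ | ... | β_n
is
  A  → β₁ A' | ... | β_n A'
  A' → α₁ A' | ... | α_m A' | ε

D → * becomes D → * D'
D → D a becomes D' → a D'
Add D' → ε

Resulting grammar:
D → * D'
D' → a D'
D' → ε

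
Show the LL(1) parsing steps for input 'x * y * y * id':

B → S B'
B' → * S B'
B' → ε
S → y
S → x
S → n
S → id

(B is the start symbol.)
LL(1) parsing maintains a stack (initially the start symbol over $) and the input. At each step: if the stack top is a terminal, match it against the current input token; if it is a non-terminal N, replace it with the RHS of M[N, lookahead] (the unique production whose predict set contains the lookahead).

Stack is shown with the top on the left.

Stack     Input             Action
----------------------------------
B $       x * y * y * id $  output B → S B'
S B' $    x * y * y * id $  output S → x
x B' $    x * y * y * id $  match 'x'
B' $      * y * y * id $    output B' → * S B'
* S B' $  * y * y * id $    match '*'
S B' $    y * y * id $      output S → y
y B' $    y * y * id $      match 'y'
B' $      * y * id $        output B' → * S B'
* S B' $  * y * id $        match '*'
S B' $    y * id $          output S → y
y B' $    y * id $          match 'y'
B' $      * id $            output B' → * S B'
* S B' $  * id $            match '*'
S B' $    id $              output S → id
id B' $   id $              match 'id'
B' $      $                 output B' → ε
$         $                 accept

The string is accepted.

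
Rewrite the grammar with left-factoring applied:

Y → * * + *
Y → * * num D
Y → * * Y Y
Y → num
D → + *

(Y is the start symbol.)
Y → * * Y'
Y' → + *
Y' → num D
Y' → Y Y
Y → num
D → + *

Left-factoring transforms A → αβ₁ | αβ₂ into A → αA' and A' → β₁ | β₂
(α is the longest common prefix among the alternatives). Repeat until
no nonterminal has two alternatives with a common prefix.

Round 1: Y has alternatives sharing prefix '* *'. Introduce Y': Y → * * Y'
  Add: Y' → + *
  Add: Y' → num D
  Add: Y' → Y Y

No remaining common prefixes — done.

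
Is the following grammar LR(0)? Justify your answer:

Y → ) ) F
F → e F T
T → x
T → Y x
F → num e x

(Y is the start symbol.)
A grammar is LR(0) if no state in the canonical LR(0) collection has:
  - both a shift item (dot before a terminal) and a complete item (shift-reduce conflict), or
  - two or more complete items (reduce-reduce conflict; the accept item [Y' → Y .] counts as a complete item here).

Augment with Y' → Y and build the canonical LR(0) collection (I0 = CLOSURE({[Y' → . Y]}), then GOTO on every symbol after a dot until no new states appear). It has 14 states:
  I0: { [Y → . ) ) F], [Y' → . Y] }  — shift
  I1: { [Y → ) . ) F] }  — shift
  I2: { [Y' → Y .] }  — accept
  I3: { [F → . e F T], [F → . num e x], [Y → ) ) . F] }  — shift
  I4: { [Y → ) ) F .] }  — reduce
  I5: { [F → . e F T], [F → . num e x], [F → e . F T] }  — shift
  I6: { [F → num . e x] }  — shift
  I7: { [F → num e . x] }  — shift
  I8: { [F → num e x .] }  — reduce
  I9: { [F → e F . T], [T → . Y x], [T → . x], [Y → . ) ) F] }  — shift
  I10: { [F → e F T .] }  — reduce
  I11: { [T → Y . x] }  — shift
  I12: { [T → x .] }  — reduce
  I13: { [T → Y x .] }  — reduce

Every state is either a pure shift/goto state or contains exactly one complete item and nothing to shift — no conflicts. The grammar is LR(0).

Answer: Yes, the grammar is LR(0)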